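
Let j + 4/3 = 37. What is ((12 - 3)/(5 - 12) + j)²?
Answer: 521284/441 ≈ 1182.1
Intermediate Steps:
j = 107/3 (j = -4/3 + 37 = 107/3 ≈ 35.667)
((12 - 3)/(5 - 12) + j)² = ((12 - 3)/(5 - 12) + 107/3)² = (9/(-7) + 107/3)² = (9*(-⅐) + 107/3)² = (-9/7 + 107/3)² = (722/21)² = 521284/441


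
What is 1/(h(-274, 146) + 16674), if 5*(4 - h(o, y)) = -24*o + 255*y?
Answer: 5/39584 ≈ 0.00012631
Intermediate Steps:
h(o, y) = 4 - 51*y + 24*o/5 (h(o, y) = 4 - (-24*o + 255*y)/5 = 4 + (-51*y + 24*o/5) = 4 - 51*y + 24*o/5)
1/(h(-274, 146) + 16674) = 1/((4 - 51*146 + (24/5)*(-274)) + 16674) = 1/((4 - 7446 - 6576/5) + 16674) = 1/(-43786/5 + 16674) = 1/(39584/5) = 5/39584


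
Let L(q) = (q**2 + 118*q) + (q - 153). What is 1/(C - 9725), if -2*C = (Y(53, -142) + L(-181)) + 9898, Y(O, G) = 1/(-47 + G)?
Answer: -189/3819406 ≈ -4.9484e-5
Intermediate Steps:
L(q) = -153 + q**2 + 119*q (L(q) = (q**2 + 118*q) + (-153 + q) = -153 + q**2 + 119*q)
C = -1981381/189 (C = -((1/(-47 - 142) + (-153 + (-181)**2 + 119*(-181))) + 9898)/2 = -((1/(-189) + (-153 + 32761 - 21539)) + 9898)/2 = -((-1/189 + 11069) + 9898)/2 = -(2092040/189 + 9898)/2 = -1/2*3962762/189 = -1981381/189 ≈ -10484.)
1/(C - 9725) = 1/(-1981381/189 - 9725) = 1/(-3819406/189) = -189/3819406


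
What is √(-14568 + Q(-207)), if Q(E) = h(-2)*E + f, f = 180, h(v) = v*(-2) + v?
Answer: I*√14802 ≈ 121.66*I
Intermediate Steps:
h(v) = -v (h(v) = -2*v + v = -v)
Q(E) = 180 + 2*E (Q(E) = (-1*(-2))*E + 180 = 2*E + 180 = 180 + 2*E)
√(-14568 + Q(-207)) = √(-14568 + (180 + 2*(-207))) = √(-14568 + (180 - 414)) = √(-14568 - 234) = √(-14802) = I*√14802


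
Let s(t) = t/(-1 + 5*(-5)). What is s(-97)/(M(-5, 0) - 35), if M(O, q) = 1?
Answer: -97/884 ≈ -0.10973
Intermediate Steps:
s(t) = -t/26 (s(t) = t/(-1 - 25) = t/(-26) = t*(-1/26) = -t/26)
s(-97)/(M(-5, 0) - 35) = (-1/26*(-97))/(1 - 35) = (97/26)/(-34) = -1/34*97/26 = -97/884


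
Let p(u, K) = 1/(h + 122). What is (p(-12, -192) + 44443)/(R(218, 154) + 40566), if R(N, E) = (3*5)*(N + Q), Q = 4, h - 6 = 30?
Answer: 2340665/2311856 ≈ 1.0125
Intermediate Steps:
h = 36 (h = 6 + 30 = 36)
p(u, K) = 1/158 (p(u, K) = 1/(36 + 122) = 1/158)
R(N, E) = 60 + 15*N (R(N, E) = (3*5)*(N + 4) = 15*(4 + N) = 60 + 15*N)
(p(-12, -192) + 44443)/(R(218, 154) + 40566) = (1/158 + 44443)/((60 + 15*218) + 40566) = 7021995/(158*((60 + 3270) + 40566)) = 7021995/(158*(3330 + 40566)) = (7021995/158)/43896 = (7021995/158)*(1/43896) = 2340665/2311856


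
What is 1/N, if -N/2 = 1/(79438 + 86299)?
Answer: -165737/2 ≈ -82869.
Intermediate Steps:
N = -2/165737 (N = -2/(79438 + 86299) = -2/165737 ≈ -1.2067e-5)
1/N = 1/(-2/165737) = -165737/2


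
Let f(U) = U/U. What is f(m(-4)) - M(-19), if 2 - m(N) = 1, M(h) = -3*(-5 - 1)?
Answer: -17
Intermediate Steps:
M(h) = 18 (M(h) = -3*(-6) = 18)
m(N) = 1 (m(N) = 2 - 1*1 = 2 - 1 = 1)
f(U) = 1
f(m(-4)) - M(-19) = 1 - 1*18 = 1 - 18 = -17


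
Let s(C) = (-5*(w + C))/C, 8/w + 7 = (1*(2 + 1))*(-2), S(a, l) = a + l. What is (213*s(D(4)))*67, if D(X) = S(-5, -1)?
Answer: -1022755/13 ≈ -78674.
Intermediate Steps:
D(X) = -6 (D(X) = -5 - 1 = -6)
w = -8/13 (w = 8/(-7 + (1*(2 + 1))*(-2)) = 8/(-7 + (1*3)*(-2)) = 8/(-7 + 3*(-2)) = 8/(-7 - 6) = 8/(-13) = 8*(-1/13) = -8/13 ≈ -0.61539)
s(C) = (40/13 - 5*C)/C (s(C) = (-5*(-8/13 + C))/C = (40/13 - 5*C)/C)
(213*s(D(4)))*67 = (213*(-5 + (40/13)/(-6)))*67 = (213*(-5 + (40/13)*(-⅙)))*67 = (213*(-5 - 20/39))*67 = (213*(-215/39))*67 = -15265/13*67 = -1022755/13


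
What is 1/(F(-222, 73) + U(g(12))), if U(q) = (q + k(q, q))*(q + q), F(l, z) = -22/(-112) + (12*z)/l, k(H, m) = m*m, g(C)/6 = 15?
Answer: 2072/3054534631 ≈ 6.7834e-7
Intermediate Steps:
g(C) = 90 (g(C) = 6*15 = 90)
k(H, m) = m²
F(l, z) = 11/56 + 12*z/l (F(l, z) = -22*(-1/112) + 12*z/l = 11/56 + 12*z/l)
U(q) = 2*q*(q + q²) (U(q) = (q + q²)*(q + q) = (q + q²)*(2*q) = 2*q*(q + q²))
1/(F(-222, 73) + U(g(12))) = 1/((11/56 + 12*73/(-222)) + 2*90²*(1 + 90)) = 1/((11/56 + 12*73*(-1/222)) + 2*8100*91) = 1/((11/56 - 146/37) + 1474200) = 1/(-7769/2072 + 1474200) = 1/(3054534631/2072) = 2072/3054534631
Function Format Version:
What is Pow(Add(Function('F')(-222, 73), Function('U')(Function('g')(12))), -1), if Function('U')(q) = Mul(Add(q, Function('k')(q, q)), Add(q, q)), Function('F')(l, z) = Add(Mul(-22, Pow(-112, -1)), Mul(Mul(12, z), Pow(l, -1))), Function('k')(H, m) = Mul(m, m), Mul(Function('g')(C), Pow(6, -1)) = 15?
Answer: Rational(2072, 3054534631) ≈ 6.7834e-7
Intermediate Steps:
Function('g')(C) = 90 (Function('g')(C) = Mul(6, 15) = 90)
Function('k')(H, m) = Pow(m, 2)
Function('F')(l, z) = Add(Rational(11, 56), Mul(12, z, Pow(l, -1))) (Function('F')(l, z) = Add(Mul(-22, Rational(-1, 112)), Mul(12, z, Pow(l, -1))) = Add(Rational(11, 56), Mul(12, z, Pow(l, -1))))
Function('U')(q) = Mul(2, q, Add(q, Pow(q, 2))) (Function('U')(q) = Mul(Add(q, Pow(q, 2)), Add(q, q)) = Mul(Add(q, Pow(q, 2)), Mul(2, q)) = Mul(2, q, Add(q, Pow(q, 2))))
Pow(Add(Function('F')(-222, 73), Function('U')(Function('g')(12))), -1) = Pow(Add(Add(Rational(11, 56), Mul(12, 73, Pow(-222, -1))), Mul(2, Pow(90, 2), Add(1, 90))), -1) = Pow(Add(Add(Rational(11, 56), Mul(12, 73, Rational(-1, 222))), Mul(2, 8100, 91)), -1) = Pow(Add(Add(Rational(11, 56), Rational(-146, 37)), 1474200), -1) = Pow(Add(Rational(-7769, 2072), 1474200), -1) = Pow(Rational(3054534631, 2072), -1) = Rational(2072, 3054534631)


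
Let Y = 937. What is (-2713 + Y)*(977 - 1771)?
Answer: 1410144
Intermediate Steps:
(-2713 + Y)*(977 - 1771) = (-2713 + 937)*(977 - 1771) = -1776*(-794) = 1410144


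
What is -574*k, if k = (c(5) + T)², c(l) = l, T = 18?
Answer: -303646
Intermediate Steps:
k = 529 (k = (5 + 18)² = 23² = 529)
-574*k = -574*529 = -303646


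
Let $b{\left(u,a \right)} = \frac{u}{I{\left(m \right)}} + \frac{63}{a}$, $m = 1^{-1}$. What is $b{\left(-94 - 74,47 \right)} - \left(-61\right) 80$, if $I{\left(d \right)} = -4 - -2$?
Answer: $\frac{233371}{47} \approx 4965.3$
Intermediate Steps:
$m = 1$
$I{\left(d \right)} = -2$ ($I{\left(d \right)} = -4 + 2 = -2$)
$b{\left(u,a \right)} = \frac{63}{a} - \frac{u}{2}$ ($b{\left(u,a \right)} = \frac{u}{-2} + \frac{63}{a} = u \left(- \frac{1}{2}\right) + \frac{63}{a} = - \frac{u}{2} + \frac{63}{a} = \frac{63}{a} - \frac{u}{2}$)
$b{\left(-94 - 74,47 \right)} - \left(-61\right) 80 = \left(\frac{63}{47} - \frac{-94 - 74}{2}\right) - \left(-61\right) 80 = \left(63 \cdot \frac{1}{47} - -84\right) - -4880 = \left(\frac{63}{47} + 84\right) + 4880 = \frac{4011}{47} + 4880 = \frac{233371}{47}$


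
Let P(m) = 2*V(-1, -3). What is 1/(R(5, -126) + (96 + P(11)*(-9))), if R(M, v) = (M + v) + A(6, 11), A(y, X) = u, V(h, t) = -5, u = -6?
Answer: 1/59 ≈ 0.016949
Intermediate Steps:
A(y, X) = -6
P(m) = -10 (P(m) = 2*(-5) = -10)
R(M, v) = -6 + M + v (R(M, v) = (M + v) - 6 = -6 + M + v)
1/(R(5, -126) + (96 + P(11)*(-9))) = 1/((-6 + 5 - 126) + (96 - 10*(-9))) = 1/(-127 + (96 + 90)) = 1/(-127 + 186) = 1/59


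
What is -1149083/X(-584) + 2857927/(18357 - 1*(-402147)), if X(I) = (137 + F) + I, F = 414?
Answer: 53698701047/1541848 ≈ 34828.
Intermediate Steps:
X(I) = 551 + I (X(I) = (137 + 414) + I = 551 + I)
-1149083/X(-584) + 2857927/(18357 - 1*(-402147)) = -1149083/(551 - 584) + 2857927/(18357 - 1*(-402147)) = -1149083/(-33) + 2857927/(18357 + 402147) = -1149083*(-1/33) + 2857927/420504 = 1149083/33 + 2857927*(1/420504) = 1149083/33 + 2857927/420504 = 53698701047/1541848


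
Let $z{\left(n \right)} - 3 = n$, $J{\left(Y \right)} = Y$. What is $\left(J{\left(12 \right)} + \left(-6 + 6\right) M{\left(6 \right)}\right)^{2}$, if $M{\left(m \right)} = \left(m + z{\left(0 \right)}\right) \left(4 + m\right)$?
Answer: $144$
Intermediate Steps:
$z{\left(n \right)} = 3 + n$
$M{\left(m \right)} = \left(3 + m\right) \left(4 + m\right)$ ($M{\left(m \right)} = \left(m + \left(3 + 0\right)\right) \left(4 + m\right) = \left(m + 3\right) \left(4 + m\right) = \left(3 + m\right) \left(4 + m\right)$)
$\left(J{\left(12 \right)} + \left(-6 + 6\right) M{\left(6 \right)}\right)^{2} = \left(12 + \left(-6 + 6\right) \left(12 + 6^{2} + 7 \cdot 6\right)\right)^{2} = \left(12 + 0 \left(12 + 36 + 42\right)\right)^{2} = \left(12 + 0 \cdot 90\right)^{2} = \left(12 + 0\right)^{2} = 12^{2} = 144$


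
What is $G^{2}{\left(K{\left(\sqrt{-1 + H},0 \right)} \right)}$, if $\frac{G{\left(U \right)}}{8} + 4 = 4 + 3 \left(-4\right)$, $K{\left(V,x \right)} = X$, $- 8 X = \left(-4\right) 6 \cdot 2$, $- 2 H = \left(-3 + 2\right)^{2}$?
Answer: $9216$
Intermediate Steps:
$H = - \frac{1}{2}$ ($H = - \frac{\left(-3 + 2\right)^{2}}{2} = - \frac{\left(-1\right)^{2}}{2} = \left(- \frac{1}{2}\right) 1 = - \frac{1}{2} \approx -0.5$)
$X = 6$ ($X = - \frac{\left(-4\right) 6 \cdot 2}{8} = - \frac{\left(-24\right) 2}{8} = \left(- \frac{1}{8}\right) \left(-48\right) = 6$)
$K{\left(V,x \right)} = 6$
$G{\left(U \right)} = -96$ ($G{\left(U \right)} = -32 + 8 \left(4 + 3 \left(-4\right)\right) = -32 + 8 \left(4 - 12\right) = -32 + 8 \left(-8\right) = -32 - 64 = -96$)
$G^{2}{\left(K{\left(\sqrt{-1 + H},0 \right)} \right)} = \left(-96\right)^{2} = 9216$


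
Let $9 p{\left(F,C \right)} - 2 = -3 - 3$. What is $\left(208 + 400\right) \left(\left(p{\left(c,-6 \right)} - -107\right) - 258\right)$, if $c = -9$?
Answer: $- \frac{828704}{9} \approx -92078.0$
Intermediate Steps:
$p{\left(F,C \right)} = - \frac{4}{9}$ ($p{\left(F,C \right)} = \frac{2}{9} + \frac{-3 - 3}{9} = \frac{2}{9} + \frac{1}{9} \left(-6\right) = \frac{2}{9} - \frac{2}{3} = - \frac{4}{9}$)
$\left(208 + 400\right) \left(\left(p{\left(c,-6 \right)} - -107\right) - 258\right) = \left(208 + 400\right) \left(\left(- \frac{4}{9} - -107\right) - 258\right) = 608 \left(\left(- \frac{4}{9} + 107\right) - 258\right) = 608 \left(\frac{959}{9} - 258\right) = 608 \left(- \frac{1363}{9}\right) = - \frac{828704}{9}$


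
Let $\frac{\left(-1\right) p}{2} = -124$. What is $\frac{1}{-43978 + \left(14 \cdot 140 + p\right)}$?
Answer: $- \frac{1}{41770} \approx -2.3941 \cdot 10^{-5}$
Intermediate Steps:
$p = 248$ ($p = \left(-2\right) \left(-124\right) = 248$)
$\frac{1}{-43978 + \left(14 \cdot 140 + p\right)} = \frac{1}{-43978 + \left(14 \cdot 140 + 248\right)} = \frac{1}{-43978 + \left(1960 + 248\right)} = \frac{1}{-43978 + 2208} = \frac{1}{-41770} = - \frac{1}{41770}$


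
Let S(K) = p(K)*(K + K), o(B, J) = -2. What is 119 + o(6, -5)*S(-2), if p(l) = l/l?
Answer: 127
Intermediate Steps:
p(l) = 1
S(K) = 2*K (S(K) = 1*(K + K) = 1*(2*K) = 2*K)
119 + o(6, -5)*S(-2) = 119 - 4*(-2) = 119 - 2*(-4) = 119 + 8 = 127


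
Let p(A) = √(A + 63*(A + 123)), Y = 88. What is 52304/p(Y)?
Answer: 52304*√13381/13381 ≈ 452.16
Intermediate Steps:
p(A) = √(7749 + 64*A) (p(A) = √(A + 63*(123 + A)) = √(A + (7749 + 63*A)) = √(7749 + 64*A))
52304/p(Y) = 52304/(√(7749 + 64*88)) = 52304/(√(7749 + 5632)) = 52304/(√13381) = 52304*(√13381/13381) = 52304*√13381/13381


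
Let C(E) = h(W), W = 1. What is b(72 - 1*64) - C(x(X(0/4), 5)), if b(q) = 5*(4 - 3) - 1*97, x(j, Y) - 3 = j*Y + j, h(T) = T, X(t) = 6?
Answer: -93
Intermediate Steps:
x(j, Y) = 3 + j + Y*j (x(j, Y) = 3 + (j*Y + j) = 3 + (Y*j + j) = 3 + (j + Y*j) = 3 + j + Y*j)
C(E) = 1
b(q) = -92 (b(q) = 5*1 - 97 = 5 - 97 = -92)
b(72 - 1*64) - C(x(X(0/4), 5)) = -92 - 1*1 = -92 - 1 = -93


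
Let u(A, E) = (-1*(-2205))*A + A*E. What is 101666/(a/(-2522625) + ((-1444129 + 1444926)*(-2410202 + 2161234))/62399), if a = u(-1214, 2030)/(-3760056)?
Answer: -859611733851008885400/26887524586608696953 ≈ -31.971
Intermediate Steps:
u(A, E) = 2205*A + A*E
a = 2570645/1880028 (a = -1214*(2205 + 2030)/(-3760056) = -1214*4235*(-1/3760056) = -5141290*(-1/3760056) = 2570645/1880028 ≈ 1.3673)
101666/(a/(-2522625) + ((-1444129 + 1444926)*(-2410202 + 2161234))/62399) = 101666/((2570645/1880028)/(-2522625) + ((-1444129 + 1444926)*(-2410202 + 2161234))/62399) = 101666/((2570645/1880028)*(-1/2522625) + (797*(-248968))*(1/62399)) = 101666/(-73447/135503018100 - 198427496*1/62399) = 101666/(-73447/135503018100 - 198427496/62399) = 101666/(-26887524586608696953/8455252826421900) = 101666*(-8455252826421900/26887524586608696953) = -859611733851008885400/26887524586608696953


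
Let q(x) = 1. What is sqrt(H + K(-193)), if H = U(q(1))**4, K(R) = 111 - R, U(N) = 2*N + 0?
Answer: 8*sqrt(5) ≈ 17.889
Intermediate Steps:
U(N) = 2*N
H = 16 (H = (2*1)**4 = 2**4 = 16)
sqrt(H + K(-193)) = sqrt(16 + (111 - 1*(-193))) = sqrt(16 + (111 + 193)) = sqrt(16 + 304) = sqrt(320) = 8*sqrt(5)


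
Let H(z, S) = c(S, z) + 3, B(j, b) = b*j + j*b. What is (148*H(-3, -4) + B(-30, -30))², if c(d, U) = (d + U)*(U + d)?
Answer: 90174016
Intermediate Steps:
c(d, U) = (U + d)² (c(d, U) = (U + d)*(U + d) = (U + d)²)
B(j, b) = 2*b*j (B(j, b) = b*j + b*j = 2*b*j)
H(z, S) = 3 + (S + z)² (H(z, S) = (z + S)² + 3 = (S + z)² + 3 = 3 + (S + z)²)
(148*H(-3, -4) + B(-30, -30))² = (148*(3 + (-4 - 3)²) + 2*(-30)*(-30))² = (148*(3 + (-7)²) + 1800)² = (148*(3 + 49) + 1800)² = (148*52 + 1800)² = (7696 + 1800)² = 9496² = 90174016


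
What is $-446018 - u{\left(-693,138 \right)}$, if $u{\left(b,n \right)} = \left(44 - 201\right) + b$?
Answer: $-445168$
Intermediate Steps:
$u{\left(b,n \right)} = -157 + b$
$-446018 - u{\left(-693,138 \right)} = -446018 - \left(-157 - 693\right) = -446018 - -850 = -446018 + 850 = -445168$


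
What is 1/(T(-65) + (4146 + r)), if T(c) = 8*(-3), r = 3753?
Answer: 1/7875 ≈ 0.00012698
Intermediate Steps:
T(c) = -24
1/(T(-65) + (4146 + r)) = 1/(-24 + (4146 + 3753)) = 1/(-24 + 7899) = 1/7875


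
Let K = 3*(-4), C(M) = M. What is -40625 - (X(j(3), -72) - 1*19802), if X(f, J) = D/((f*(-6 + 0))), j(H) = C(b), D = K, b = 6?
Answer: -62470/3 ≈ -20823.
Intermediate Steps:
K = -12
D = -12
j(H) = 6
X(f, J) = 2/f (X(f, J) = -12*1/(f*(-6 + 0)) = -12*(-1/(6*f)) = -(-2)/f = 2/f)
-40625 - (X(j(3), -72) - 1*19802) = -40625 - (2/6 - 1*19802) = -40625 - (2*(⅙) - 19802) = -40625 - (⅓ - 19802) = -40625 - 1*(-59405/3) = -40625 + 59405/3 = -62470/3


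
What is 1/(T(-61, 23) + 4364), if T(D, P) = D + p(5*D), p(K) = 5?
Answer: 1/4308 ≈ 0.00023213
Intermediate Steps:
T(D, P) = 5 + D (T(D, P) = D + 5 = 5 + D)
1/(T(-61, 23) + 4364) = 1/((5 - 61) + 4364) = 1/(-56 + 4364) = 1/4308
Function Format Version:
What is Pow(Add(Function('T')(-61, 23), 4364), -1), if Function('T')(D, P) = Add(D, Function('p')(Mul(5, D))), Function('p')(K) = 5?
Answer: Rational(1, 4308) ≈ 0.00023213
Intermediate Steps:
Function('T')(D, P) = Add(5, D) (Function('T')(D, P) = Add(D, 5) = Add(5, D))
Pow(Add(Function('T')(-61, 23), 4364), -1) = Pow(Add(Add(5, -61), 4364), -1) = Pow(Add(-56, 4364), -1) = Pow(4308, -1) = Rational(1, 4308)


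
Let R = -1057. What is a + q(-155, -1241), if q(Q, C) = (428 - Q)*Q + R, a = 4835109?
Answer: 4743687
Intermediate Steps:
q(Q, C) = -1057 + Q*(428 - Q) (q(Q, C) = (428 - Q)*Q - 1057 = Q*(428 - Q) - 1057 = -1057 + Q*(428 - Q))
a + q(-155, -1241) = 4835109 + (-1057 - 1*(-155)**2 + 428*(-155)) = 4835109 + (-1057 - 1*24025 - 66340) = 4835109 + (-1057 - 24025 - 66340) = 4835109 - 91422 = 4743687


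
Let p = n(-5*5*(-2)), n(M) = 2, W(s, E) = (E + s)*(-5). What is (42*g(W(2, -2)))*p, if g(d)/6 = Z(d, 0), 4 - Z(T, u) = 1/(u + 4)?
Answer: 1890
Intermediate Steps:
W(s, E) = -5*E - 5*s
Z(T, u) = 4 - 1/(4 + u) (Z(T, u) = 4 - 1/(u + 4) = 4 - 1/(4 + u))
g(d) = 45/2 (g(d) = 6*((15 + 4*0)/(4 + 0)) = 6*((15 + 0)/4) = 6*((¼)*15) = 6*(15/4) = 45/2)
p = 2
(42*g(W(2, -2)))*p = (42*(45/2))*2 = 945*2 = 1890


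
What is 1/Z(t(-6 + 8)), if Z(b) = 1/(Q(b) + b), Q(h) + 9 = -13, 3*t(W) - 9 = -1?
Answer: -58/3 ≈ -19.333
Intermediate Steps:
t(W) = 8/3 (t(W) = 3 + (⅓)*(-1) = 3 - ⅓ = 8/3)
Q(h) = -22 (Q(h) = -9 - 13 = -22)
Z(b) = 1/(-22 + b)
1/Z(t(-6 + 8)) = 1/(1/(-22 + 8/3)) = 1/(1/(-58/3)) = 1/(-3/58) = -58/3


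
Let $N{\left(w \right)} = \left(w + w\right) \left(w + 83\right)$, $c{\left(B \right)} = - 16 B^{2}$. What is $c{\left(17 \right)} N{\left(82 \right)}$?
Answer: $-125125440$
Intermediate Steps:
$N{\left(w \right)} = 2 w \left(83 + w\right)$
$c{\left(17 \right)} N{\left(82 \right)} = - 16 \cdot 17^{2} \cdot 2 \cdot 82 \left(83 + 82\right) = \left(-16\right) 289 \cdot 2 \cdot 82 \cdot 165 = \left(-4624\right) 27060 = -125125440$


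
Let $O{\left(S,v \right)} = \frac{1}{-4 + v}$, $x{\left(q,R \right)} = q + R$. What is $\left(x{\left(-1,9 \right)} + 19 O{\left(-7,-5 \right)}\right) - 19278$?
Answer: $- \frac{173449}{9} \approx -19272.0$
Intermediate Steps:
$x{\left(q,R \right)} = R + q$
$\left(x{\left(-1,9 \right)} + 19 O{\left(-7,-5 \right)}\right) - 19278 = \left(\left(9 - 1\right) + \frac{19}{-4 - 5}\right) - 19278 = \left(8 + \frac{19}{-9}\right) - 19278 = \left(8 + 19 \left(- \frac{1}{9}\right)\right) - 19278 = \left(8 - \frac{19}{9}\right) - 19278 = \frac{53}{9} - 19278 = - \frac{173449}{9}$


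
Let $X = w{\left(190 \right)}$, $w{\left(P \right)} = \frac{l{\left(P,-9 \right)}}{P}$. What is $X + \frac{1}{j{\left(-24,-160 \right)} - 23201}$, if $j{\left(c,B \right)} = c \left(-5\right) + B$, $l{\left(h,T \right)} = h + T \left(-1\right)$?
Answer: $\frac{4624769}{4415790} \approx 1.0473$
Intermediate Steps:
$l{\left(h,T \right)} = h - T$
$j{\left(c,B \right)} = B - 5 c$ ($j{\left(c,B \right)} = - 5 c + B = B - 5 c$)
$w{\left(P \right)} = \frac{9 + P}{P}$ ($w{\left(P \right)} = \frac{P - -9}{P} = \frac{P + 9}{P} = \frac{9 + P}{P}$)
$X = \frac{199}{190}$ ($X = \frac{9 + 190}{190} = \frac{1}{190} \cdot 199 = \frac{199}{190} \approx 1.0474$)
$X + \frac{1}{j{\left(-24,-160 \right)} - 23201} = \frac{199}{190} + \frac{1}{\left(-160 - -120\right) - 23201} = \frac{199}{190} + \frac{1}{\left(-160 + 120\right) - 23201} = \frac{199}{190} + \frac{1}{-40 - 23201} = \frac{199}{190} + \frac{1}{-23241} = \frac{199}{190} - \frac{1}{23241} = \frac{4624769}{4415790}$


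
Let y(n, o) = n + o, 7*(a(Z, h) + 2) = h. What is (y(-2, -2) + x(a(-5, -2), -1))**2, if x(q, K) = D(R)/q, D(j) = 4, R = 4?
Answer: 529/16 ≈ 33.063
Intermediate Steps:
a(Z, h) = -2 + h/7
x(q, K) = 4/q
(y(-2, -2) + x(a(-5, -2), -1))**2 = ((-2 - 2) + 4/(-2 + (1/7)*(-2)))**2 = (-4 + 4/(-2 - 2/7))**2 = (-4 + 4/(-16/7))**2 = (-4 + 4*(-7/16))**2 = (-4 - 7/4)**2 = (-23/4)**2 = 529/16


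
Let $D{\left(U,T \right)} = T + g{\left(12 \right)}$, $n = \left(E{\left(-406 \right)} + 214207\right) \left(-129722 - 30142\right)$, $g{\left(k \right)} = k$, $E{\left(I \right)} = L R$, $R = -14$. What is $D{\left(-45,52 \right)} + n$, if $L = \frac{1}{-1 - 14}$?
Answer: $- \frac{171220684952}{5} \approx -3.4244 \cdot 10^{10}$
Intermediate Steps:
$L = - \frac{1}{15}$ ($L = \frac{1}{-15} = - \frac{1}{15} \approx -0.066667$)
$E{\left(I \right)} = \frac{14}{15}$ ($E{\left(I \right)} = \left(- \frac{1}{15}\right) \left(-14\right) = \frac{14}{15}$)
$n = - \frac{171220685272}{5}$ ($n = \left(\frac{14}{15} + 214207\right) \left(-129722 - 30142\right) = \frac{3213119}{15} \left(-159864\right) = - \frac{171220685272}{5} \approx -3.4244 \cdot 10^{10}$)
$D{\left(U,T \right)} = 12 + T$ ($D{\left(U,T \right)} = T + 12 = 12 + T$)
$D{\left(-45,52 \right)} + n = \left(12 + 52\right) - \frac{171220685272}{5} = 64 - \frac{171220685272}{5} = - \frac{171220684952}{5}$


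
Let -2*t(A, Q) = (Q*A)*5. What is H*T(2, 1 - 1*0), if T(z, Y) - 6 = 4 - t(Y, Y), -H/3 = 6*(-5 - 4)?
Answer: 2025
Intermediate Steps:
t(A, Q) = -5*A*Q/2 (t(A, Q) = -Q*A*5/2 = -A*Q*5/2 = -5*A*Q/2)
H = 162 (H = -18*(-5 - 4) = -18*(-9) = -3*(-54) = 162)
T(z, Y) = 10 + 5*Y**2/2 (T(z, Y) = 6 + (4 - (-5)*Y*Y/2) = 6 + (4 - (-5)*Y**2/2) = 6 + (4 + 5*Y**2/2) = 10 + 5*Y**2/2)
H*T(2, 1 - 1*0) = 162*(10 + 5*(1 - 1*0)**2/2) = 162*(10 + 5*(1 + 0)**2/2) = 162*(10 + (5/2)*1**2) = 162*(10 + (5/2)*1) = 162*(10 + 5/2) = 162*(25/2) = 2025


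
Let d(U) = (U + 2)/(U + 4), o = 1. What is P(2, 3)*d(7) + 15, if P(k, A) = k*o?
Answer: 183/11 ≈ 16.636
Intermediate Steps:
P(k, A) = k (P(k, A) = k*1 = k)
d(U) = (2 + U)/(4 + U)
P(2, 3)*d(7) + 15 = 2*((2 + 7)/(4 + 7)) + 15 = 2*(9/11) + 15 = 18/11 + 15 = 183/11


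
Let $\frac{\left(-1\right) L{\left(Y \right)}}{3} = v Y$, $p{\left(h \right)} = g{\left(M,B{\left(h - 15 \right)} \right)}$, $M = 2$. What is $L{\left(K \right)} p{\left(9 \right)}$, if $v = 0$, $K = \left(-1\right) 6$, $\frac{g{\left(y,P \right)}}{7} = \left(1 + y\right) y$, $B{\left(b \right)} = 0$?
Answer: $0$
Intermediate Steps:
$g{\left(y,P \right)} = 7 y \left(1 + y\right)$ ($g{\left(y,P \right)} = 7 \left(1 + y\right) y = 7 y \left(1 + y\right)$)
$K = -6$
$p{\left(h \right)} = 42$ ($p{\left(h \right)} = 7 \cdot 2 \left(1 + 2\right) = 7 \cdot 2 \cdot 3 = 42$)
$L{\left(Y \right)} = 0$ ($L{\left(Y \right)} = - 3 \cdot 0 Y = \left(-3\right) 0 = 0$)
$L{\left(K \right)} p{\left(9 \right)} = 0 \cdot 42 = 0$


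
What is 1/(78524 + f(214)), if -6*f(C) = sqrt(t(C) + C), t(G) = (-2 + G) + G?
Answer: 176679/13873541756 + 3*sqrt(10)/13873541756 ≈ 1.2736e-5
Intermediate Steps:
t(G) = -2 + 2*G
f(C) = -sqrt(-2 + 3*C)/6 (f(C) = -sqrt((-2 + 2*C) + C)/6 = -sqrt(-2 + 3*C)/6)
1/(78524 + f(214)) = 1/(78524 - sqrt(-2 + 3*214)/6) = 1/(78524 - sqrt(-2 + 642)/6) = 1/(78524 - 4*sqrt(10)/3)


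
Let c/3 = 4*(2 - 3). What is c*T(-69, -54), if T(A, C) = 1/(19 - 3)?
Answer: -¾ ≈ -0.75000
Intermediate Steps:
T(A, C) = 1/16
c = -12 (c = 3*(4*(2 - 3)) = 3*(4*(-1)) = 3*(-4) = -12)
c*T(-69, -54) = -12*1/16 = -¾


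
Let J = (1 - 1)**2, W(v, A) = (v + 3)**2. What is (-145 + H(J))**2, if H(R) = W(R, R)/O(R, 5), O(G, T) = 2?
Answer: 78961/4 ≈ 19740.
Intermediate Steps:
W(v, A) = (3 + v)**2
J = 0 (J = 0**2 = 0)
H(R) = (3 + R)**2/2
(-145 + H(J))**2 = (-145 + (3 + 0)**2/2)**2 = (-145 + (1/2)*3**2)**2 = (-145 + (1/2)*9)**2 = (-145 + 9/2)**2 = (-281/2)**2 = 78961/4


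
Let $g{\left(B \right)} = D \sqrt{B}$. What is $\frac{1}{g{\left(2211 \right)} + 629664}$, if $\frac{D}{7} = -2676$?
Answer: $- \frac{1874}{1128976863} - \frac{223 \sqrt{2211}}{4515907452} \approx -3.9819 \cdot 10^{-6}$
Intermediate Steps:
$D = -18732$ ($D = 7 \left(-2676\right) = -18732$)
$g{\left(B \right)} = - 18732 \sqrt{B}$
$\frac{1}{g{\left(2211 \right)} + 629664} = \frac{1}{- 18732 \sqrt{2211} + 629664} = \frac{1}{629664 - 18732 \sqrt{2211}}$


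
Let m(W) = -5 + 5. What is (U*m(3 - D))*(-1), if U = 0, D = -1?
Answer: 0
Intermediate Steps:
m(W) = 0
(U*m(3 - D))*(-1) = (0*0)*(-1) = 0*(-1) = 0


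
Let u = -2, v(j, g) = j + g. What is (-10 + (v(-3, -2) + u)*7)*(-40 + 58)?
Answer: -1062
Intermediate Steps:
v(j, g) = g + j
(-10 + (v(-3, -2) + u)*7)*(-40 + 58) = (-10 + ((-2 - 3) - 2)*7)*(-40 + 58) = (-10 + (-5 - 2)*7)*18 = (-10 - 7*7)*18 = (-10 - 49)*18 = -59*18 = -1062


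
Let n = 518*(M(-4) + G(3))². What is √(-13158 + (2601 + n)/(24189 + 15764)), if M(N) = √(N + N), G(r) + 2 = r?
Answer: √(-21003395937847 + 82782616*I*√2)/39953 ≈ 0.00031969 + 114.71*I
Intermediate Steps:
G(r) = -2 + r
M(N) = √2*√N (M(N) = √(2*N) = √2*√N)
n = 518*(1 + 2*I*√2)² (n = 518*(√2*√(-4) + (-2 + 3))² = 518*(√2*(2*I) + 1)² = 518*(2*I*√2 + 1)² = 518*(1 + 2*I*√2)² ≈ -3626.0 + 2930.3*I)
√(-13158 + (2601 + n)/(24189 + 15764)) = √(-13158 + (2601 + (-3626 + 2072*I*√2))/(24189 + 15764)) = √(-13158 + (-1025 + 2072*I*√2)/39953) = √(-13158 + (-1025 + 2072*I*√2)*(1/39953)) = √(-13158 + (-1025/39953 + 2072*I*√2/39953)) = √(-525702599/39953 + 2072*I*√2/39953)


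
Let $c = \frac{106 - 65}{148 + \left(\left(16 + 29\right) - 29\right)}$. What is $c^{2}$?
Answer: $\frac{1}{16} \approx 0.0625$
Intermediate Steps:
$c = \frac{1}{4}$ ($c = \frac{41}{148 + \left(45 - 29\right)} = \frac{41}{148 + 16} = \frac{41}{164} = 41 \cdot \frac{1}{164} = \frac{1}{4} \approx 0.25$)
$c^{2} = \left(\frac{1}{4}\right)^{2} = \frac{1}{16}$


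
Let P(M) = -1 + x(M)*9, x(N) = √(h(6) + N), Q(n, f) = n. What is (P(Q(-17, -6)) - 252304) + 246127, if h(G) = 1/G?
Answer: -6178 + 3*I*√606/2 ≈ -6178.0 + 36.926*I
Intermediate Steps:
x(N) = √(⅙ + N) (x(N) = √(1/6 + N) = √(⅙ + N))
P(M) = -1 + 3*√(6 + 36*M)/2 (P(M) = -1 + (√(6 + 36*M)/6)*9 = -1 + 3*√(6 + 36*M)/2)
(P(Q(-17, -6)) - 252304) + 246127 = ((-1 + 3*√(6 + 36*(-17))/2) - 252304) + 246127 = ((-1 + 3*√(6 - 612)/2) - 252304) + 246127 = ((-1 + 3*√(-606)/2) - 252304) + 246127 = ((-1 + 3*(I*√606)/2) - 252304) + 246127 = ((-1 + 3*I*√606/2) - 252304) + 246127 = (-252305 + 3*I*√606/2) + 246127 = -6178 + 3*I*√606/2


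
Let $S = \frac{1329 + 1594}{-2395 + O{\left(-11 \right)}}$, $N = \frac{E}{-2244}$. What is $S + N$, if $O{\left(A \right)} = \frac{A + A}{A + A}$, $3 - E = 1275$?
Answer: $- \frac{292837}{447678} \approx -0.65412$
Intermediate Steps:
$E = -1272$ ($E = 3 - 1275 = -1272$)
$O{\left(A \right)} = 1$ ($O{\left(A \right)} = \frac{2 A}{2 A} = 2 A \frac{1}{2 A} = 1$)
$N = \frac{106}{187}$ ($N = - \frac{1272}{-2244} = \left(-1272\right) \left(- \frac{1}{2244}\right) = \frac{106}{187} \approx 0.56684$)
$S = - \frac{2923}{2394}$ ($S = \frac{1329 + 1594}{-2395 + 1} = \frac{2923}{-2394} = 2923 \left(- \frac{1}{2394}\right) = - \frac{2923}{2394} \approx -1.221$)
$S + N = - \frac{2923}{2394} + \frac{106}{187} = - \frac{292837}{447678}$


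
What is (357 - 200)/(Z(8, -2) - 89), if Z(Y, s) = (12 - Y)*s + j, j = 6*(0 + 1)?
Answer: -157/91 ≈ -1.7253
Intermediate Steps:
j = 6 (j = 6*1 = 6)
Z(Y, s) = 6 + s*(12 - Y) (Z(Y, s) = (12 - Y)*s + 6 = s*(12 - Y) + 6 = 6 + s*(12 - Y))
(357 - 200)/(Z(8, -2) - 89) = (357 - 200)/((6 + 12*(-2) - 1*8*(-2)) - 89) = 157/((6 - 24 + 16) - 89) = 157/(-2 - 89) = 157/(-91) = 157*(-1/91) = -157/91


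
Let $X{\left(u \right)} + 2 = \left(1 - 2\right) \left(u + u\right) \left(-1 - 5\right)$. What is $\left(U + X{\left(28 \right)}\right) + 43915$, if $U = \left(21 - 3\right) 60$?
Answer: $45329$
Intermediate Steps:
$X{\left(u \right)} = -2 + 12 u$ ($X{\left(u \right)} = -2 + \left(1 - 2\right) \left(u + u\right) \left(-1 - 5\right) = -2 - 2 u \left(-6\right) = -2 - - 12 u = -2 + 12 u$)
$U = 1080$ ($U = 18 \cdot 60 = 1080$)
$\left(U + X{\left(28 \right)}\right) + 43915 = \left(1080 + \left(-2 + 12 \cdot 28\right)\right) + 43915 = \left(1080 + \left(-2 + 336\right)\right) + 43915 = \left(1080 + 334\right) + 43915 = 1414 + 43915 = 45329$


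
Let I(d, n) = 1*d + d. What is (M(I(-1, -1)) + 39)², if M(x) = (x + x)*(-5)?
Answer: 3481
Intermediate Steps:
I(d, n) = 2*d (I(d, n) = d + d = 2*d)
M(x) = -10*x (M(x) = (2*x)*(-5) = -10*x)
(M(I(-1, -1)) + 39)² = (-20*(-1) + 39)² = (-10*(-2) + 39)² = (20 + 39)² = 59² = 3481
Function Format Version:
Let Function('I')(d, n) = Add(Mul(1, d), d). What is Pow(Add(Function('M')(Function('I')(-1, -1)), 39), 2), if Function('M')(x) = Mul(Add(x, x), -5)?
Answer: 3481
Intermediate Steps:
Function('I')(d, n) = Mul(2, d) (Function('I')(d, n) = Add(d, d) = Mul(2, d))
Function('M')(x) = Mul(-10, x) (Function('M')(x) = Mul(Mul(2, x), -5) = Mul(-10, x))
Pow(Add(Function('M')(Function('I')(-1, -1)), 39), 2) = Pow(Add(Mul(-10, Mul(2, -1)), 39), 2) = Pow(Add(Mul(-10, -2), 39), 2) = Pow(Add(20, 39), 2) = Pow(59, 2) = 3481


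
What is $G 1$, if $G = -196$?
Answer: $-196$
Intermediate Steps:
$G 1 = \left(-196\right) 1 = -196$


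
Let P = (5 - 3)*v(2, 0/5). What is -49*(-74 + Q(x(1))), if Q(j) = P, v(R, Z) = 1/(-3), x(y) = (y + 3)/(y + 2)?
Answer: 10976/3 ≈ 3658.7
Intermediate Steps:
x(y) = (3 + y)/(2 + y)
v(R, Z) = -⅓
P = -⅔ (P = (5 - 3)*(-⅓) = 2*(-⅓) = -⅔ ≈ -0.66667)
Q(j) = -⅔
-49*(-74 + Q(x(1))) = -49*(-74 - ⅔) = -49*(-224/3) = 10976/3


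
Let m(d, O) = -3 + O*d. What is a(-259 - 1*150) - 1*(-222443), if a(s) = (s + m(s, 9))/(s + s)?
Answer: 181962467/818 ≈ 2.2245e+5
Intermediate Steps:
a(s) = (-3 + 10*s)/(2*s) (a(s) = (s + (-3 + 9*s))/(s + s) = (-3 + 10*s)/((2*s)) = (-3 + 10*s)*(1/(2*s)) = (-3 + 10*s)/(2*s))
a(-259 - 1*150) - 1*(-222443) = (5 - 3/(2*(-259 - 1*150))) - 1*(-222443) = (5 - 3/(2*(-259 - 150))) + 222443 = (5 - 3/2/(-409)) + 222443 = (5 - 3/2*(-1/409)) + 222443 = (5 + 3/818) + 222443 = 4093/818 + 222443 = 181962467/818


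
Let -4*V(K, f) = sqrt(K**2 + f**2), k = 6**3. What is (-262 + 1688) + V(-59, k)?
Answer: 1426 - sqrt(50137)/4 ≈ 1370.0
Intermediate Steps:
k = 216
V(K, f) = -sqrt(K**2 + f**2)/4
(-262 + 1688) + V(-59, k) = (-262 + 1688) - sqrt((-59)**2 + 216**2)/4 = 1426 - sqrt(3481 + 46656)/4 = 1426 - sqrt(50137)/4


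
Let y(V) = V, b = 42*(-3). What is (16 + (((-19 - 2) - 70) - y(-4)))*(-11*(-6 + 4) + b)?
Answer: 7384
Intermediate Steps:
b = -126
(16 + (((-19 - 2) - 70) - y(-4)))*(-11*(-6 + 4) + b) = (16 + (((-19 - 2) - 70) - 1*(-4)))*(-11*(-6 + 4) - 126) = (16 + ((-21 - 70) + 4))*(-11*(-2) - 126) = (16 + (-91 + 4))*(22 - 126) = (16 - 87)*(-104) = -71*(-104) = 7384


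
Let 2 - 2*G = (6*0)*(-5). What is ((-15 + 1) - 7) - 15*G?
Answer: -36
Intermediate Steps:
G = 1 (G = 1 - 6*0*(-5)/2 = 1 - 0*(-5) = 1 - 1/2*0 = 1 + 0 = 1)
((-15 + 1) - 7) - 15*G = ((-15 + 1) - 7) - 15*1 = (-14 - 7) - 15 = -21 - 15 = -36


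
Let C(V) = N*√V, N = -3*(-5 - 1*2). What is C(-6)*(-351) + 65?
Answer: 65 - 7371*I*√6 ≈ 65.0 - 18055.0*I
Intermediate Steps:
N = 21 (N = -3*(-5 - 2) = -3*(-7) = 21)
C(V) = 21*√V
C(-6)*(-351) + 65 = (21*√(-6))*(-351) + 65 = (21*(I*√6))*(-351) + 65 = (21*I*√6)*(-351) + 65 = -7371*I*√6 + 65 = 65 - 7371*I*√6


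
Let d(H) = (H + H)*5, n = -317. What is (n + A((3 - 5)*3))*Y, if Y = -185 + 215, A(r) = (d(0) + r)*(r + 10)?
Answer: -10230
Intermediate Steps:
d(H) = 10*H (d(H) = (2*H)*5 = 10*H)
A(r) = r*(10 + r) (A(r) = (10*0 + r)*(r + 10) = (0 + r)*(10 + r) = r*(10 + r))
Y = 30
(n + A((3 - 5)*3))*Y = (-317 + ((3 - 5)*3)*(10 + (3 - 5)*3))*30 = (-317 + (-2*3)*(10 - 2*3))*30 = (-317 - 6*(10 - 6))*30 = (-317 - 6*4)*30 = (-317 - 24)*30 = -341*30 = -10230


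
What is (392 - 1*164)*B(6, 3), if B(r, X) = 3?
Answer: 684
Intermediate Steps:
(392 - 1*164)*B(6, 3) = (392 - 1*164)*3 = (392 - 164)*3 = 228*3 = 684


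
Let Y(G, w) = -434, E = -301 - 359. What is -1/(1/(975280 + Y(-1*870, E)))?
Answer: -974846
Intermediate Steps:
E = -660
-1/(1/(975280 + Y(-1*870, E))) = -1/(1/(975280 - 434)) = -1/(1/974846) = -1/1/974846 = -1*974846 = -974846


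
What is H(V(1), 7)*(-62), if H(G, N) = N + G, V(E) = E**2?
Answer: -496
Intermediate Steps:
H(G, N) = G + N
H(V(1), 7)*(-62) = (1**2 + 7)*(-62) = (1 + 7)*(-62) = 8*(-62) = -496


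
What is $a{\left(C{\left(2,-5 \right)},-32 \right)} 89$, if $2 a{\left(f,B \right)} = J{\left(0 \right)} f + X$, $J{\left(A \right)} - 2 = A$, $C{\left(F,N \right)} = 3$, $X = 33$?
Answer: $\frac{3471}{2} \approx 1735.5$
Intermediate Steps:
$J{\left(A \right)} = 2 + A$
$a{\left(f,B \right)} = \frac{33}{2} + f$ ($a{\left(f,B \right)} = \frac{\left(2 + 0\right) f + 33}{2} = \frac{2 f + 33}{2} = \frac{33 + 2 f}{2} = \frac{33}{2} + f$)
$a{\left(C{\left(2,-5 \right)},-32 \right)} 89 = \left(\frac{33}{2} + 3\right) 89 = \frac{39}{2} \cdot 89 = \frac{3471}{2}$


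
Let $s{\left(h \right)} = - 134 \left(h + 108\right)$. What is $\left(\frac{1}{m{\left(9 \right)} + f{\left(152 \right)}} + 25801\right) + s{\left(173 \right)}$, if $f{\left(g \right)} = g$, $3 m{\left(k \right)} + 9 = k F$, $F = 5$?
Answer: $- \frac{1943891}{164} \approx -11853.0$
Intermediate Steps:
$m{\left(k \right)} = -3 + \frac{5 k}{3}$ ($m{\left(k \right)} = -3 + \frac{k 5}{3} = -3 + \frac{5 k}{3}$)
$s{\left(h \right)} = -14472 - 134 h$ ($s{\left(h \right)} = - 134 \left(108 + h\right) = -14472 - 134 h$)
$\left(\frac{1}{m{\left(9 \right)} + f{\left(152 \right)}} + 25801\right) + s{\left(173 \right)} = \left(\frac{1}{\left(-3 + \frac{5}{3} \cdot 9\right) + 152} + 25801\right) - 37654 = \left(\frac{1}{\left(-3 + 15\right) + 152} + 25801\right) - 37654 = \left(\frac{1}{12 + 152} + 25801\right) - 37654 = \left(\frac{1}{164} + 25801\right) - 37654 = \frac{4231365}{164} - 37654 = - \frac{1943891}{164}$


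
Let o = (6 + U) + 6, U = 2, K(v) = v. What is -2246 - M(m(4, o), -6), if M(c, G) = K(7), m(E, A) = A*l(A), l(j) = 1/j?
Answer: -2253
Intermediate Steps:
o = 14 (o = (6 + 2) + 6 = 8 + 6 = 14)
l(j) = 1/j
m(E, A) = 1 (m(E, A) = A/A = 1)
M(c, G) = 7
-2246 - M(m(4, o), -6) = -2246 - 1*7 = -2246 - 7 = -2253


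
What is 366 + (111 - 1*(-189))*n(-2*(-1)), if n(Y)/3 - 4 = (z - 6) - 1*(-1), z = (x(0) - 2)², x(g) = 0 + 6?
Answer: 13866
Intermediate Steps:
x(g) = 6
z = 16 (z = (6 - 2)² = 4² = 16)
n(Y) = 45 (n(Y) = 12 + 3*((16 - 6) - 1*(-1)) = 12 + 3*(10 + 1) = 12 + 3*11 = 12 + 33 = 45)
366 + (111 - 1*(-189))*n(-2*(-1)) = 366 + (111 - 1*(-189))*45 = 366 + (111 + 189)*45 = 366 + 300*45 = 366 + 13500 = 13866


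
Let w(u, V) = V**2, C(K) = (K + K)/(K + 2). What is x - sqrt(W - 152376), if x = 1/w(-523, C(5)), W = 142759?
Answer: 49/100 - I*sqrt(9617) ≈ 0.49 - 98.066*I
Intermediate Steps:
C(K) = 2*K/(2 + K) (C(K) = (2*K)/(2 + K) = 2*K/(2 + K))
x = 49/100 (x = 1/((2*5/(2 + 5))**2) = 1/((2*5/7)**2) = 1/((2*5*(1/7))**2) = 1/((10/7)**2) = 1/(100/49) = 49/100 ≈ 0.49000)
x - sqrt(W - 152376) = 49/100 - sqrt(142759 - 152376) = 49/100 - sqrt(-9617) = 49/100 - I*sqrt(9617)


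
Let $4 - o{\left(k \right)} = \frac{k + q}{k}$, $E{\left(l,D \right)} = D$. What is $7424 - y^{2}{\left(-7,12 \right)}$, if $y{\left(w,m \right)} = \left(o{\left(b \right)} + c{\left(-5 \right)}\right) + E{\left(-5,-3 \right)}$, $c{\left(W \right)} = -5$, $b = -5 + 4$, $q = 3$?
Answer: $7420$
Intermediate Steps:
$b = -1$
$o{\left(k \right)} = 4 - \frac{3 + k}{k}$ ($o{\left(k \right)} = 4 - \frac{k + 3}{k} = 4 - \frac{3 + k}{k}$)
$y{\left(w,m \right)} = -2$ ($y{\left(w,m \right)} = \left(\left(3 - \frac{3}{-1}\right) - 5\right) - 3 = \left(\left(3 - -3\right) - 5\right) - 3 = \left(\left(3 + 3\right) - 5\right) - 3 = \left(6 - 5\right) - 3 = 1 - 3 = -2$)
$7424 - y^{2}{\left(-7,12 \right)} = 7424 - \left(-2\right)^{2} = 7424 - 4 = 7420$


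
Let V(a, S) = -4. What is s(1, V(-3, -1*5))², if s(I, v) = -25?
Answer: 625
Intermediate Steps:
s(1, V(-3, -1*5))² = (-25)² = 625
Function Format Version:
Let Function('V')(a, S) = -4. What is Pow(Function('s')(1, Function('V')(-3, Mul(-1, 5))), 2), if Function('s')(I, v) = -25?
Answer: 625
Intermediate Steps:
Pow(Function('s')(1, Function('V')(-3, Mul(-1, 5))), 2) = Pow(-25, 2) = 625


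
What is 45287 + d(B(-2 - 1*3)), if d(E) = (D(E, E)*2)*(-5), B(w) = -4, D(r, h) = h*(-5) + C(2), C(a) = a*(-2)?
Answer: 45127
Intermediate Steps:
C(a) = -2*a
D(r, h) = -4 - 5*h (D(r, h) = h*(-5) - 2*2 = -5*h - 4 = -4 - 5*h)
d(E) = 40 + 50*E (d(E) = ((-4 - 5*E)*2)*(-5) = (-8 - 10*E)*(-5) = 40 + 50*E)
45287 + d(B(-2 - 1*3)) = 45287 + (40 + 50*(-4)) = 45287 + (40 - 200) = 45287 - 160 = 45127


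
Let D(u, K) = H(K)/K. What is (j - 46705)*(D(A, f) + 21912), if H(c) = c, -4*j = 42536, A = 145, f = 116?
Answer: -1256469507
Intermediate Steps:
j = -10634 (j = -1/4*42536 = -10634)
D(u, K) = 1 (D(u, K) = K/K = 1)
(j - 46705)*(D(A, f) + 21912) = (-10634 - 46705)*(1 + 21912) = -57339*21913 = -1256469507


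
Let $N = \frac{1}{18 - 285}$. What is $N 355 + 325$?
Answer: $\frac{86420}{267} \approx 323.67$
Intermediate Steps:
$N = - \frac{1}{267}$ ($N = \frac{1}{-267} = - \frac{1}{267} \approx -0.0037453$)
$N 355 + 325 = \left(- \frac{1}{267}\right) 355 + 325 = - \frac{355}{267} + 325 = \frac{86420}{267}$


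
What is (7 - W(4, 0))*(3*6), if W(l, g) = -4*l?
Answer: 414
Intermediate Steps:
(7 - W(4, 0))*(3*6) = (7 - (-4)*4)*(3*6) = (7 - 1*(-16))*18 = (7 + 16)*18 = 23*18 = 414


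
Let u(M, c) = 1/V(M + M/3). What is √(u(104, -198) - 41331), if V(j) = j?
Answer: I*√447036018/104 ≈ 203.3*I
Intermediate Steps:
u(M, c) = 3/(4*M) (u(M, c) = 1/(M + M/3) = 1/(4*M/3) = 3/(4*M))
√(u(104, -198) - 41331) = √((¾)/104 - 41331) = √((¾)*(1/104) - 41331) = √(3/416 - 41331) = √(-17193693/416) = I*√447036018/104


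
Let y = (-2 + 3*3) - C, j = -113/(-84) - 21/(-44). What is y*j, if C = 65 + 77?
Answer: -18945/77 ≈ -246.04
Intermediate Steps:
C = 142
j = 421/231 (j = -113*(-1/84) - 21*(-1/44) = 113/84 + 21/44 = 421/231 ≈ 1.8225)
y = -135 (y = (-2 + 3*3) - 1*142 = (-2 + 9) - 142 = 7 - 142 = -135)
y*j = -135*421/231 = -18945/77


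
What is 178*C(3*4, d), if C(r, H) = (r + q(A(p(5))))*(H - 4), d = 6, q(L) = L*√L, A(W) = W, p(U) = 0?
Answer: 4272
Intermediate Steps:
q(L) = L^(3/2)
C(r, H) = r*(-4 + H) (C(r, H) = (r + 0^(3/2))*(H - 4) = (r + 0)*(-4 + H) = r*(-4 + H))
178*C(3*4, d) = 178*((3*4)*(-4 + 6)) = 178*(12*2) = 178*24 = 4272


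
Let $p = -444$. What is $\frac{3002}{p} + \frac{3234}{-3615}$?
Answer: $- \frac{2048021}{267510} \approx -7.6559$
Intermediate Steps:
$\frac{3002}{p} + \frac{3234}{-3615} = \frac{3002}{-444} + \frac{3234}{-3615} = 3002 \left(- \frac{1}{444}\right) + 3234 \left(- \frac{1}{3615}\right) = - \frac{1501}{222} - \frac{1078}{1205} = - \frac{2048021}{267510}$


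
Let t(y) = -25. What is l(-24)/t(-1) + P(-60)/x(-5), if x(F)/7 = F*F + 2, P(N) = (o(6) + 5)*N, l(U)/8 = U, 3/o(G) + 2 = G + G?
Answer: 9446/1575 ≈ 5.9975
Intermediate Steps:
o(G) = 3/(-2 + 2*G) (o(G) = 3/(-2 + (G + G)) = 3/(-2 + 2*G))
l(U) = 8*U
P(N) = 53*N/10 (P(N) = (3/(2*(-1 + 6)) + 5)*N = ((3/2)/5 + 5)*N = ((3/2)*(⅕) + 5)*N = (3/10 + 5)*N = 53*N/10)
x(F) = 14 + 7*F² (x(F) = 7*(F*F + 2) = 7*(F² + 2) = 7*(2 + F²) = 14 + 7*F²)
l(-24)/t(-1) + P(-60)/x(-5) = (8*(-24))/(-25) + ((53/10)*(-60))/(14 + 7*(-5)²) = -192*(-1/25) - 318/(14 + 7*25) = 192/25 - 318/(14 + 175) = 192/25 - 318/189 = 192/25 - 318*1/189 = 192/25 - 106/63 = 9446/1575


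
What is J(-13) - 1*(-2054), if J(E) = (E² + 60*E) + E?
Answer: 1430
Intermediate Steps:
J(E) = E² + 61*E
J(-13) - 1*(-2054) = -13*(61 - 13) - 1*(-2054) = -13*48 + 2054 = -624 + 2054 = 1430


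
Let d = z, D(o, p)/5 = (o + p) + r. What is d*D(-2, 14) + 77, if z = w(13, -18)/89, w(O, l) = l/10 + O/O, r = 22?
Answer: 6717/89 ≈ 75.472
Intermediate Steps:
D(o, p) = 110 + 5*o + 5*p (D(o, p) = 5*((o + p) + 22) = 5*(22 + o + p) = 110 + 5*o + 5*p)
w(O, l) = 1 + l/10 (w(O, l) = l*(⅒) + 1 = l/10 + 1 = 1 + l/10)
z = -4/445 (z = (1 + (⅒)*(-18))/89 = (1 - 9/5)*(1/89) = -⅘*1/89 = -4/445 ≈ -0.0089888)
d = -4/445 ≈ -0.0089888
d*D(-2, 14) + 77 = -4*(110 + 5*(-2) + 5*14)/445 + 77 = -4*(110 - 10 + 70)/445 + 77 = -4/445*170 + 77 = -136/89 + 77 = 6717/89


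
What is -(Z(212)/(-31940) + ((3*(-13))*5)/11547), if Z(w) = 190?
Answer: 280741/12293706 ≈ 0.022836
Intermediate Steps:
-(Z(212)/(-31940) + ((3*(-13))*5)/11547) = -(190/(-31940) + ((3*(-13))*5)/11547) = -(190*(-1/31940) - 39*5*(1/11547)) = -(-19/3194 - 195*1/11547) = -(-19/3194 - 65/3849) = -1*(-280741/12293706) = 280741/12293706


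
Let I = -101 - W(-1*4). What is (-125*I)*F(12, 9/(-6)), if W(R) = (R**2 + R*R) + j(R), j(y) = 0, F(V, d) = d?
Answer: -49875/2 ≈ -24938.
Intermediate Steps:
W(R) = 2*R**2 (W(R) = (R**2 + R*R) + 0 = (R**2 + R**2) + 0 = 2*R**2 + 0 = 2*R**2)
I = -133 (I = -101 - 2*(-1*4)**2 = -101 - 2*(-4)**2 = -101 - 2*16 = -101 - 1*32 = -101 - 32 = -133)
(-125*I)*F(12, 9/(-6)) = (-125*(-133))*(9/(-6)) = 16625*(9*(-1/6)) = 16625*(-3/2) = -49875/2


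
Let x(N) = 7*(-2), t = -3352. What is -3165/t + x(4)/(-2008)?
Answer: 800281/841352 ≈ 0.95118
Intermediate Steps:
x(N) = -14
-3165/t + x(4)/(-2008) = -3165/(-3352) - 14/(-2008) = -3165*(-1/3352) - 14*(-1/2008) = 3165/3352 + 7/1004 = 800281/841352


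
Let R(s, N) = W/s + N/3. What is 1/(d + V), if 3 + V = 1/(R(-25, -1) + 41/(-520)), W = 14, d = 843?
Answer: 7583/6361920 ≈ 0.0011919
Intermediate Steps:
R(s, N) = 14/s + N/3
V = -30549/7583 (V = -3 + 1/((14/(-25) + (1/3)*(-1)) + 41/(-520)) = -3 + 1/((14*(-1/25) - 1/3) + 41*(-1/520)) = -3 + 1/((-14/25 - 1/3) - 41/520) = -3 + 1/(-67/75 - 41/520) = -3 + 1/(-7583/7800) = -3 - 7800/7583 = -30549/7583 ≈ -4.0286)
1/(d + V) = 1/(843 - 30549/7583) = 1/(6361920/7583) = 7583/6361920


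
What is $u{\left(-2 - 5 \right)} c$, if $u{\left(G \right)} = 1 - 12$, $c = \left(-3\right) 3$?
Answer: $99$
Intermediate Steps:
$c = -9$
$u{\left(G \right)} = -11$ ($u{\left(G \right)} = 1 - 12 = -11$)
$u{\left(-2 - 5 \right)} c = \left(-11\right) \left(-9\right) = 99$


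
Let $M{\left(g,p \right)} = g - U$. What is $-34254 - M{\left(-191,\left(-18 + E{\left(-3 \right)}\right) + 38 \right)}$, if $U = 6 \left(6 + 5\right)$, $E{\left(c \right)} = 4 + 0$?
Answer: $-33997$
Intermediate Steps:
$E{\left(c \right)} = 4$
$U = 66$ ($U = 6 \cdot 11 = 66$)
$M{\left(g,p \right)} = -66 + g$ ($M{\left(g,p \right)} = g - 66 = -66 + g$)
$-34254 - M{\left(-191,\left(-18 + E{\left(-3 \right)}\right) + 38 \right)} = -34254 - \left(-66 - 191\right) = -34254 - -257 = -34254 + 257 = -33997$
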